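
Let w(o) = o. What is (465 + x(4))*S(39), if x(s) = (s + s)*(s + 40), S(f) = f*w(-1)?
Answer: -31863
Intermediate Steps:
S(f) = -f (S(f) = f*(-1) = -f)
x(s) = 2*s*(40 + s) (x(s) = (2*s)*(40 + s) = 2*s*(40 + s))
(465 + x(4))*S(39) = (465 + 2*4*(40 + 4))*(-1*39) = (465 + 2*4*44)*(-39) = (465 + 352)*(-39) = 817*(-39) = -31863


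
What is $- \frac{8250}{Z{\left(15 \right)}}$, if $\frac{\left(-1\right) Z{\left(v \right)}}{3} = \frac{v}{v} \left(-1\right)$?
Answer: $-2750$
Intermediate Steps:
$Z{\left(v \right)} = 3$ ($Z{\left(v \right)} = - 3 \frac{v}{v} \left(-1\right) = - 3 \cdot 1 \left(-1\right) = \left(-3\right) \left(-1\right) = 3$)
$- \frac{8250}{Z{\left(15 \right)}} = - \frac{8250}{3} = \left(-8250\right) \frac{1}{3} = -2750$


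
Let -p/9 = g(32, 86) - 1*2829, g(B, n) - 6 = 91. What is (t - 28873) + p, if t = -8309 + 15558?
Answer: 2964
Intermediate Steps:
g(B, n) = 97 (g(B, n) = 6 + 91 = 97)
t = 7249
p = 24588 (p = -9*(97 - 1*2829) = -9*(97 - 2829) = -9*(-2732) = 24588)
(t - 28873) + p = (7249 - 28873) + 24588 = -21624 + 24588 = 2964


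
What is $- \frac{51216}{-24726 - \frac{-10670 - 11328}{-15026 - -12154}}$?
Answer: $\frac{73546176}{35517535} \approx 2.0707$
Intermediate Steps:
$- \frac{51216}{-24726 - \frac{-10670 - 11328}{-15026 - -12154}} = - \frac{51216}{-24726 - - \frac{21998}{-15026 + 12154}} = - \frac{51216}{-24726 - - \frac{21998}{-2872}} = - \frac{51216}{-24726 - \left(-21998\right) \left(- \frac{1}{2872}\right)} = - \frac{51216}{-24726 - \frac{10999}{1436}} = - \frac{51216}{- \frac{35517535}{1436}} = \left(-51216\right) \left(- \frac{1436}{35517535}\right) = \frac{73546176}{35517535}$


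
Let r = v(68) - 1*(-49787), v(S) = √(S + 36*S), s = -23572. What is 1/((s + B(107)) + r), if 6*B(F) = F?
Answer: 944382/24773725033 - 72*√629/24773725033 ≈ 3.8047e-5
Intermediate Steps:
B(F) = F/6
v(S) = √37*√S (v(S) = √(37*S) = √37*√S)
r = 49787 + 2*√629 (r = √37*√68 - 1*(-49787) = √37*(2*√17) + 49787 = 2*√629 + 49787 = 49787 + 2*√629 ≈ 49837.)
1/((s + B(107)) + r) = 1/((-23572 + (⅙)*107) + (49787 + 2*√629)) = 1/((-23572 + 107/6) + (49787 + 2*√629)) = 1/(-141325/6 + (49787 + 2*√629)) = 1/(157397/6 + 2*√629)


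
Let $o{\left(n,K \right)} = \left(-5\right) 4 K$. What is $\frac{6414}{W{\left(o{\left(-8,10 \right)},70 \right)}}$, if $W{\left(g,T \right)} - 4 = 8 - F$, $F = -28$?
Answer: $\frac{3207}{20} \approx 160.35$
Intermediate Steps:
$o{\left(n,K \right)} = - 20 K$
$W{\left(g,T \right)} = 40$ ($W{\left(g,T \right)} = 4 + \left(8 - -28\right) = 4 + \left(8 + 28\right) = 4 + 36 = 40$)
$\frac{6414}{W{\left(o{\left(-8,10 \right)},70 \right)}} = \frac{6414}{40} = 6414 \cdot \frac{1}{40} = \frac{3207}{20}$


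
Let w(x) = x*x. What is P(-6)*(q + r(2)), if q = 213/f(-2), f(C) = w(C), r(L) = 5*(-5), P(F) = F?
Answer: -339/2 ≈ -169.50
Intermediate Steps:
w(x) = x²
r(L) = -25
f(C) = C²
q = 213/4 (q = 213/((-2)²) = 213/4 ≈ 53.250)
P(-6)*(q + r(2)) = -6*(213/4 - 25) = -6*113/4 = -339/2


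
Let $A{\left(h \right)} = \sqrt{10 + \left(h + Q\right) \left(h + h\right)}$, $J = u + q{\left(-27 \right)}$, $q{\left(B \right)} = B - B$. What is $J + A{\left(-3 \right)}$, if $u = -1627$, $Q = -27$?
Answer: $-1627 + \sqrt{190} \approx -1613.2$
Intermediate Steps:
$q{\left(B \right)} = 0$
$J = -1627$ ($J = -1627 + 0 = -1627$)
$A{\left(h \right)} = \sqrt{10 + 2 h \left(-27 + h\right)}$ ($A{\left(h \right)} = \sqrt{10 + \left(h - 27\right) \left(h + h\right)} = \sqrt{10 + \left(-27 + h\right) 2 h} = \sqrt{10 + 2 h \left(-27 + h\right)}$)
$J + A{\left(-3 \right)} = -1627 + \sqrt{10 - -162 + 2 \left(-3\right)^{2}} = -1627 + \sqrt{10 + 162 + 2 \cdot 9} = -1627 + \sqrt{10 + 162 + 18} = -1627 + \sqrt{190}$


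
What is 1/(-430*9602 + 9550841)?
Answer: 1/5421981 ≈ 1.8443e-7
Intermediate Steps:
1/(-430*9602 + 9550841) = 1/(-4128860 + 9550841) = 1/5421981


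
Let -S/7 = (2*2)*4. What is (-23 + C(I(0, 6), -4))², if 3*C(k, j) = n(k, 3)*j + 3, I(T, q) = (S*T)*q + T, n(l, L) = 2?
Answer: 5476/9 ≈ 608.44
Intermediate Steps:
S = -112 (S = -7*2*2*4 = -28*4 = -7*16 = -112)
I(T, q) = T - 112*T*q (I(T, q) = (-112*T)*q + T = -112*T*q + T = T - 112*T*q)
C(k, j) = 1 + 2*j/3 (C(k, j) = (2*j + 3)/3 = (3 + 2*j)/3 = 1 + 2*j/3)
(-23 + C(I(0, 6), -4))² = (-23 + (1 + (⅔)*(-4)))² = (-23 + (1 - 8/3))² = (-23 - 5/3)² = (-74/3)² = 5476/9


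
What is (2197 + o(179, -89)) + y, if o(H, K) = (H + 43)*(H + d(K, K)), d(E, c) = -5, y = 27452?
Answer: 68277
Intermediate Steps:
o(H, K) = (-5 + H)*(43 + H) (o(H, K) = (H + 43)*(H - 5) = (43 + H)*(-5 + H) = (-5 + H)*(43 + H))
(2197 + o(179, -89)) + y = (2197 + (-215 + 179² + 38*179)) + 27452 = (2197 + (-215 + 32041 + 6802)) + 27452 = (2197 + 38628) + 27452 = 40825 + 27452 = 68277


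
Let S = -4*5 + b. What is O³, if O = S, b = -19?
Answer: -59319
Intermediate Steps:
S = -39 (S = -4*5 - 19 = -20 - 19 = -39)
O = -39
O³ = (-39)³ = -59319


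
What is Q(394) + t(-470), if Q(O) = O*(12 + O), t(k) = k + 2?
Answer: 159496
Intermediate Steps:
t(k) = 2 + k
Q(394) + t(-470) = 394*(12 + 394) + (2 - 470) = 394*406 - 468 = 159964 - 468 = 159496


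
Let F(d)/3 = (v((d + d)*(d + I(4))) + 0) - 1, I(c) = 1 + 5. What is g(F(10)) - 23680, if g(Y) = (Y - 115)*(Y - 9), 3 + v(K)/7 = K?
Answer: 43427975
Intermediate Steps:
I(c) = 6
v(K) = -21 + 7*K
F(d) = -66 + 42*d*(6 + d) (F(d) = 3*(((-21 + 7*((d + d)*(d + 6))) + 0) - 1) = 3*(((-21 + 7*((2*d)*(6 + d))) + 0) - 1) = 3*(((-21 + 7*(2*d*(6 + d))) + 0) - 1) = 3*(((-21 + 14*d*(6 + d)) + 0) - 1) = 3*((-21 + 14*d*(6 + d)) - 1) = 3*(-22 + 14*d*(6 + d)) = -66 + 42*d*(6 + d))
g(Y) = (-115 + Y)*(-9 + Y)
g(F(10)) - 23680 = (1035 + (-66 + 42*10*(6 + 10))² - 124*(-66 + 42*10*(6 + 10))) - 23680 = (1035 + (-66 + 42*10*16)² - 124*(-66 + 42*10*16)) - 23680 = (1035 + (-66 + 6720)² - 124*(-66 + 6720)) - 23680 = (1035 + 6654² - 124*6654) - 23680 = (1035 + 44275716 - 825096) - 23680 = 43451655 - 23680 = 43427975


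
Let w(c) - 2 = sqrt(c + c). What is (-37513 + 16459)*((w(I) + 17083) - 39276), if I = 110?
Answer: 467209314 - 42108*sqrt(55) ≈ 4.6690e+8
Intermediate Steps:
w(c) = 2 + sqrt(2)*sqrt(c) (w(c) = 2 + sqrt(c + c) = 2 + sqrt(2*c) = 2 + sqrt(2)*sqrt(c))
(-37513 + 16459)*((w(I) + 17083) - 39276) = (-37513 + 16459)*(((2 + sqrt(2)*sqrt(110)) + 17083) - 39276) = -21054*(((2 + 2*sqrt(55)) + 17083) - 39276) = -21054*((17085 + 2*sqrt(55)) - 39276) = -21054*(-22191 + 2*sqrt(55)) = 467209314 - 42108*sqrt(55)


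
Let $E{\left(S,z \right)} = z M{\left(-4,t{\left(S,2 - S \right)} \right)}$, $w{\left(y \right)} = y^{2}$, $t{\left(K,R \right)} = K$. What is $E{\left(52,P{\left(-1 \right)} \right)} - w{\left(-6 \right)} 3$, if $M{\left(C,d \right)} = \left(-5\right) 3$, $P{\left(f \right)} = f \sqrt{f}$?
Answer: $-108 + 15 i \approx -108.0 + 15.0 i$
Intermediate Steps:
$P{\left(f \right)} = f^{\frac{3}{2}}$
$M{\left(C,d \right)} = -15$
$E{\left(S,z \right)} = - 15 z$ ($E{\left(S,z \right)} = z \left(-15\right) = - 15 z$)
$E{\left(52,P{\left(-1 \right)} \right)} - w{\left(-6 \right)} 3 = - 15 \left(-1\right)^{\frac{3}{2}} - \left(-6\right)^{2} \cdot 3 = - 15 \left(- i\right) - 36 \cdot 3 = 15 i - 108 = -108 + 15 i$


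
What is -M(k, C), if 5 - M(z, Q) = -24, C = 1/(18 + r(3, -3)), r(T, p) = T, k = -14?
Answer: -29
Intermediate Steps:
C = 1/21 (C = 1/(18 + 3) = 1/21 ≈ 0.047619)
M(z, Q) = 29 (M(z, Q) = 5 - 1*(-24) = 5 + 24 = 29)
-M(k, C) = -1*29 = -29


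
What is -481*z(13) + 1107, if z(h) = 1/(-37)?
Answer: 1120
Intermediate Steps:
z(h) = -1/37
-481*z(13) + 1107 = -481*(-1/37) + 1107 = 13 + 1107 = 1120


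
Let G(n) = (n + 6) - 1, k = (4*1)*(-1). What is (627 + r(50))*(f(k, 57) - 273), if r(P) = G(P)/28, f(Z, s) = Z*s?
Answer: -8823111/28 ≈ -3.1511e+5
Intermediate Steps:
k = -4 (k = 4*(-1) = -4)
G(n) = 5 + n (G(n) = (6 + n) - 1 = 5 + n)
r(P) = 5/28 + P/28 (r(P) = (5 + P)/28 = (5 + P)*(1/28) = 5/28 + P/28)
(627 + r(50))*(f(k, 57) - 273) = (627 + (5/28 + (1/28)*50))*(-4*57 - 273) = (627 + (5/28 + 25/14))*(-228 - 273) = (627 + 55/28)*(-501) = (17611/28)*(-501) = -8823111/28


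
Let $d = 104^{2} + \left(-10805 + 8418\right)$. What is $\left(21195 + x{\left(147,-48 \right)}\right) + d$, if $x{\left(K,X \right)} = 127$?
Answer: $29751$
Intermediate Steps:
$d = 8429$ ($d = 10816 - 2387 = 8429$)
$\left(21195 + x{\left(147,-48 \right)}\right) + d = \left(21195 + 127\right) + 8429 = 21322 + 8429 = 29751$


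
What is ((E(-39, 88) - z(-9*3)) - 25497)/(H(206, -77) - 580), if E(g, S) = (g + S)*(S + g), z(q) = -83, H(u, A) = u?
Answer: 23013/374 ≈ 61.532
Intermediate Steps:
E(g, S) = (S + g)² (E(g, S) = (S + g)*(S + g) = (S + g)²)
((E(-39, 88) - z(-9*3)) - 25497)/(H(206, -77) - 580) = (((88 - 39)² - 1*(-83)) - 25497)/(206 - 580) = ((49² + 83) - 25497)/(-374) = ((2401 + 83) - 25497)*(-1/374) = (2484 - 25497)*(-1/374) = -23013*(-1/374) = 23013/374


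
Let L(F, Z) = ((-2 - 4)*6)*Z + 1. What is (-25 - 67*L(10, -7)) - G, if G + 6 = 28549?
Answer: -45519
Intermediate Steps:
G = 28543 (G = -6 + 28549 = 28543)
L(F, Z) = 1 - 36*Z (L(F, Z) = (-6*6)*Z + 1 = -36*Z + 1 = 1 - 36*Z)
(-25 - 67*L(10, -7)) - G = (-25 - 67*(1 - 36*(-7))) - 1*28543 = (-25 - 67*(1 + 252)) - 28543 = (-25 - 67*253) - 28543 = (-25 - 16951) - 28543 = -16976 - 28543 = -45519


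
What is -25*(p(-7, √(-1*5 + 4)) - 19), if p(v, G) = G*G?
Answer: 500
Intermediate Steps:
p(v, G) = G²
-25*(p(-7, √(-1*5 + 4)) - 19) = -25*((√(-1*5 + 4))² - 19) = -25*((√(-5 + 4))² - 19) = -25*((√(-1))² - 19) = -25*(I² - 19) = -25*(-1 - 19) = -25*(-20) = 500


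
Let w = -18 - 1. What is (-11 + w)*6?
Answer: -180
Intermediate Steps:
w = -19
(-11 + w)*6 = (-11 - 19)*6 = -30*6 = -180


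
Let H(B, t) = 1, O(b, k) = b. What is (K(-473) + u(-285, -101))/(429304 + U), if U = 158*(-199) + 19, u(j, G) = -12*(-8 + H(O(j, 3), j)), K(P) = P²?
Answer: 223813/397881 ≈ 0.56251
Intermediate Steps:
u(j, G) = 84 (u(j, G) = -12*(-8 + 1) = -12*(-7) = 84)
U = -31423 (U = -31442 + 19 = -31423)
(K(-473) + u(-285, -101))/(429304 + U) = ((-473)² + 84)/(429304 - 31423) = (223729 + 84)/397881 = 223813*(1/397881) = 223813/397881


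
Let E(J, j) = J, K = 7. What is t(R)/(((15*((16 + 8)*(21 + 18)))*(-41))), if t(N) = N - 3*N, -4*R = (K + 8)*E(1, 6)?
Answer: -1/76752 ≈ -1.3029e-5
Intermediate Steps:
R = -15/4 (R = -(7 + 8)/4 = -15/4 ≈ -3.7500)
t(N) = -2*N
t(R)/(((15*((16 + 8)*(21 + 18)))*(-41))) = (-2*(-15/4))/(((15*((16 + 8)*(21 + 18)))*(-41))) = 15/(2*(((15*(24*39))*(-41)))) = 15/(2*(((15*936)*(-41)))) = 15/(2*((14040*(-41)))) = (15/2)/(-575640) = (15/2)*(-1/575640) = -1/76752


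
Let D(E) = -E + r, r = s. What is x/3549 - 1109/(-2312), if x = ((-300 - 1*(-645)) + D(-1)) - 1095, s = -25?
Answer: 715451/2735096 ≈ 0.26158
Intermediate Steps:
r = -25
D(E) = -25 - E (D(E) = -E - 25 = -25 - E)
x = -774 (x = ((-300 - 1*(-645)) + (-25 - 1*(-1))) - 1095 = ((-300 + 645) + (-25 + 1)) - 1095 = (345 - 24) - 1095 = 321 - 1095 = -774)
x/3549 - 1109/(-2312) = -774/3549 - 1109/(-2312) = -774*1/3549 - 1109*(-1/2312) = -258/1183 + 1109/2312 = 715451/2735096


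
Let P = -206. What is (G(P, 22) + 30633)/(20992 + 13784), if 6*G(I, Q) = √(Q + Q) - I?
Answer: 46001/52164 + √11/104328 ≈ 0.88189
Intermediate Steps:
G(I, Q) = -I/6 + √2*√Q/6 (G(I, Q) = (√(Q + Q) - I)/6 = (√(2*Q) - I)/6 = (√2*√Q - I)/6 = (-I + √2*√Q)/6 = -I/6 + √2*√Q/6)
(G(P, 22) + 30633)/(20992 + 13784) = ((-⅙*(-206) + √2*√22/6) + 30633)/(20992 + 13784) = ((103/3 + √11/3) + 30633)/34776 = (92002/3 + √11/3)*(1/34776) = 46001/52164 + √11/104328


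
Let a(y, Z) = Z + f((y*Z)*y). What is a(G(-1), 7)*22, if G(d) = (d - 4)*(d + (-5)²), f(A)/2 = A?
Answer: 4435354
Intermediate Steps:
f(A) = 2*A
G(d) = (-4 + d)*(25 + d) (G(d) = (-4 + d)*(d + 25) = (-4 + d)*(25 + d))
a(y, Z) = Z + 2*Z*y² (a(y, Z) = Z + 2*((y*Z)*y) = Z + 2*((Z*y)*y) = Z + 2*(Z*y²) = Z + 2*Z*y²)
a(G(-1), 7)*22 = (7*(1 + 2*(-100 + (-1)² + 21*(-1))²))*22 = (7*(1 + 2*(-100 + 1 - 21)²))*22 = (7*(1 + 2*(-120)²))*22 = (7*(1 + 2*14400))*22 = (7*(1 + 28800))*22 = (7*28801)*22 = 201607*22 = 4435354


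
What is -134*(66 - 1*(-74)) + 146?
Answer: -18614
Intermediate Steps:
-134*(66 - 1*(-74)) + 146 = -134*(66 + 74) + 146 = -134*140 + 146 = -18760 + 146 = -18614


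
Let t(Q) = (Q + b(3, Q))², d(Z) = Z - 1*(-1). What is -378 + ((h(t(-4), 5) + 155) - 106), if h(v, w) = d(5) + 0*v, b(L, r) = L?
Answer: -323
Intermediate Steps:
d(Z) = 1 + Z (d(Z) = Z + 1 = 1 + Z)
t(Q) = (3 + Q)² (t(Q) = (Q + 3)² = (3 + Q)²)
h(v, w) = 6 (h(v, w) = (1 + 5) + 0*v = 6 + 0 = 6)
-378 + ((h(t(-4), 5) + 155) - 106) = -378 + ((6 + 155) - 106) = -378 + (161 - 106) = -378 + 55 = -323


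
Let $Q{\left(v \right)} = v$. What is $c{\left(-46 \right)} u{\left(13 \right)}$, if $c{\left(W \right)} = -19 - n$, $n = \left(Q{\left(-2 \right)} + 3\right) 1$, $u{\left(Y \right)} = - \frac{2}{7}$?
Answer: $\frac{40}{7} \approx 5.7143$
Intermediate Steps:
$u{\left(Y \right)} = - \frac{2}{7}$ ($u{\left(Y \right)} = \left(-2\right) \frac{1}{7} = - \frac{2}{7}$)
$n = 1$ ($n = \left(-2 + 3\right) 1 = 1 \cdot 1 = 1$)
$c{\left(W \right)} = -20$ ($c{\left(W \right)} = -19 - 1 = -20$)
$c{\left(-46 \right)} u{\left(13 \right)} = \left(-20\right) \left(- \frac{2}{7}\right) = \frac{40}{7}$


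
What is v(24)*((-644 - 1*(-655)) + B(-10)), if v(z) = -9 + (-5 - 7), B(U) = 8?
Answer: -399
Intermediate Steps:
v(z) = -21 (v(z) = -9 - 12 = -21)
v(24)*((-644 - 1*(-655)) + B(-10)) = -21*((-644 - 1*(-655)) + 8) = -21*((-644 + 655) + 8) = -21*(11 + 8) = -21*19 = -399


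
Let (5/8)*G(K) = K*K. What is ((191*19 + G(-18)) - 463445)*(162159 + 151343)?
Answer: -719953580976/5 ≈ -1.4399e+11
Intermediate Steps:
G(K) = 8*K²/5 (G(K) = 8*(K*K)/5 = 8*K²/5)
((191*19 + G(-18)) - 463445)*(162159 + 151343) = ((191*19 + (8/5)*(-18)²) - 463445)*(162159 + 151343) = ((3629 + (8/5)*324) - 463445)*313502 = ((3629 + 2592/5) - 463445)*313502 = (20737/5 - 463445)*313502 = -2296488/5*313502 = -719953580976/5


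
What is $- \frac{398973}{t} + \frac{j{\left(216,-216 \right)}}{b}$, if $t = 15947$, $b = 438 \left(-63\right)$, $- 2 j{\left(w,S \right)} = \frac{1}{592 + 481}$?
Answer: $- \frac{638537135365}{25522408044} \approx -25.019$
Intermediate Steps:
$j{\left(w,S \right)} = - \frac{1}{2146}$ ($j{\left(w,S \right)} = - \frac{1}{2 \left(592 + 481\right)} = - \frac{1}{2 \cdot 1073} = \left(- \frac{1}{2}\right) \frac{1}{1073} = - \frac{1}{2146}$)
$b = -27594$
$- \frac{398973}{t} + \frac{j{\left(216,-216 \right)}}{b} = - \frac{398973}{15947} - \frac{1}{2146 \left(-27594\right)} = \left(-398973\right) \frac{1}{15947} - - \frac{1}{59216724} = - \frac{398973}{15947} + \frac{1}{59216724} = - \frac{638537135365}{25522408044}$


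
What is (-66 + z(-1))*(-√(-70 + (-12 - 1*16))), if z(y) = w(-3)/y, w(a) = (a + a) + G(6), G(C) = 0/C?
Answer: 420*I*√2 ≈ 593.97*I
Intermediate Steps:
G(C) = 0
w(a) = 2*a (w(a) = (a + a) + 0 = 2*a + 0 = 2*a)
z(y) = -6/y (z(y) = (2*(-3))/y = -6/y)
(-66 + z(-1))*(-√(-70 + (-12 - 1*16))) = (-66 - 6/(-1))*(-√(-70 + (-12 - 1*16))) = (-66 - 6*(-1))*(-√(-70 + (-12 - 16))) = (-66 + 6)*(-√(-70 - 28)) = -(-60)*√(-98) = -(-60)*7*I*√2 = -(-420)*I*√2 = 420*I*√2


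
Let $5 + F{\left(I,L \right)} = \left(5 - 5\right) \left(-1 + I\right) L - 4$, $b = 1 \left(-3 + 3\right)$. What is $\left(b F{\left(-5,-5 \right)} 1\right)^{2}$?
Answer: $0$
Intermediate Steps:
$b = 0$ ($b = 1 \cdot 0 = 0$)
$F{\left(I,L \right)} = -9$ ($F{\left(I,L \right)} = -5 + \left(\left(5 - 5\right) \left(-1 + I\right) L - 4\right) = -5 + \left(0 \left(-1 + I\right) L - 4\right) = -5 - \left(4 + 0 L\right) = -5 + \left(0 - 4\right) = -5 - 4 = -9$)
$\left(b F{\left(-5,-5 \right)} 1\right)^{2} = \left(0 \left(-9\right) 1\right)^{2} = \left(0 \cdot 1\right)^{2} = 0^{2} = 0$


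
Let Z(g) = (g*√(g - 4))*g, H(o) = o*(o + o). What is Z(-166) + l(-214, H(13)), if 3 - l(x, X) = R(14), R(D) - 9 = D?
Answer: -20 + 27556*I*√170 ≈ -20.0 + 3.5929e+5*I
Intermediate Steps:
R(D) = 9 + D
H(o) = 2*o² (H(o) = o*(2*o) = 2*o²)
l(x, X) = -20 (l(x, X) = 3 - (9 + 14) = 3 - 1*23 = 3 - 23 = -20)
Z(g) = g²*√(-4 + g) (Z(g) = (g*√(-4 + g))*g = g²*√(-4 + g))
Z(-166) + l(-214, H(13)) = (-166)²*√(-4 - 166) - 20 = 27556*√(-170) - 20 = 27556*(I*√170) - 20 = 27556*I*√170 - 20 = -20 + 27556*I*√170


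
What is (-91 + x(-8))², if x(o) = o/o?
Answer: 8100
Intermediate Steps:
x(o) = 1
(-91 + x(-8))² = (-91 + 1)² = (-90)² = 8100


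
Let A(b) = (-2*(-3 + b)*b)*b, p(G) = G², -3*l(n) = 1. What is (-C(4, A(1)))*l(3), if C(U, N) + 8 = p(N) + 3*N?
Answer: 20/3 ≈ 6.6667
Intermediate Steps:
l(n) = -⅓ (l(n) = -⅓*1 = -⅓)
A(b) = -2*b²*(-3 + b) (A(b) = (-2*b*(-3 + b))*b = -2*b²*(-3 + b))
C(U, N) = -8 + N² + 3*N (C(U, N) = -8 + (N² + 3*N) = -8 + N² + 3*N)
(-C(4, A(1)))*l(3) = -(-8 + (2*1²*(3 - 1*1))² + 3*(2*1²*(3 - 1*1)))*(-⅓) = -(-8 + (2*1*(3 - 1))² + 3*(2*1*(3 - 1)))*(-⅓) = -(-8 + (2*1*2)² + 3*(2*1*2))*(-⅓) = -(-8 + 4² + 3*4)*(-⅓) = -(-8 + 16 + 12)*(-⅓) = -1*20*(-⅓) = -20*(-⅓) = 20/3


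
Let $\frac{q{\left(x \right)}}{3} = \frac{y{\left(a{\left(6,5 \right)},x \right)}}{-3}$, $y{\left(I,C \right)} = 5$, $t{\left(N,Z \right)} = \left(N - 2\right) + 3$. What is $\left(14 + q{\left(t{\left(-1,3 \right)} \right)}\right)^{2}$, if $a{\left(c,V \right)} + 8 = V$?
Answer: $81$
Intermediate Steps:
$a{\left(c,V \right)} = -8 + V$
$t{\left(N,Z \right)} = 1 + N$ ($t{\left(N,Z \right)} = \left(-2 + N\right) + 3 = 1 + N$)
$q{\left(x \right)} = -5$ ($q{\left(x \right)} = 3 \frac{5}{-3} = 3 \cdot 5 \left(- \frac{1}{3}\right) = 3 \left(- \frac{5}{3}\right) = -5$)
$\left(14 + q{\left(t{\left(-1,3 \right)} \right)}\right)^{2} = \left(14 - 5\right)^{2} = 9^{2} = 81$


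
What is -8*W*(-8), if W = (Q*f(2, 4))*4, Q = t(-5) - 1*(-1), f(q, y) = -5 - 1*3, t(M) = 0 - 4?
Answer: 6144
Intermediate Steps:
t(M) = -4
f(q, y) = -8 (f(q, y) = -5 - 3 = -8)
Q = -3 (Q = -4 - 1*(-1) = -4 + 1 = -3)
W = 96 (W = -3*(-8)*4 = 24*4 = 96)
-8*W*(-8) = -8*96*(-8) = -768*(-8) = 6144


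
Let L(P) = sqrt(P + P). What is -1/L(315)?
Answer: -sqrt(70)/210 ≈ -0.039841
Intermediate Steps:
L(P) = sqrt(2)*sqrt(P) (L(P) = sqrt(2*P) = sqrt(2)*sqrt(P))
-1/L(315) = -1/(sqrt(2)*sqrt(315)) = -1/(sqrt(2)*(3*sqrt(35))) = -1/(3*sqrt(70)) = -sqrt(70)/210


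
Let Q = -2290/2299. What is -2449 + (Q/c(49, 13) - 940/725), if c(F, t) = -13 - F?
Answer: -25321210792/10334005 ≈ -2450.3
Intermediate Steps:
Q = -2290/2299 (Q = -2290*1/2299 = -2290/2299 ≈ -0.99609)
-2449 + (Q/c(49, 13) - 940/725) = -2449 + (-2290/(2299*(-13 - 1*49)) - 940/725) = -2449 + (-2290/(2299*(-13 - 49)) - 940*1/725) = -2449 + (-2290/2299/(-62) - 188/145) = -2449 + (-2290/2299*(-1/62) - 188/145) = -2449 + (1145/71269 - 188/145) = -2449 - 13232547/10334005 = -25321210792/10334005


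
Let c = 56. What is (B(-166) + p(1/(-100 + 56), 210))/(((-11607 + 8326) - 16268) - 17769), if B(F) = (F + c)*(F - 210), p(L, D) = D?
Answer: -20785/18659 ≈ -1.1139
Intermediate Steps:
B(F) = (-210 + F)*(56 + F) (B(F) = (F + 56)*(F - 210) = (56 + F)*(-210 + F) = (-210 + F)*(56 + F))
(B(-166) + p(1/(-100 + 56), 210))/(((-11607 + 8326) - 16268) - 17769) = ((-11760 + (-166)² - 154*(-166)) + 210)/(((-11607 + 8326) - 16268) - 17769) = ((-11760 + 27556 + 25564) + 210)/((-3281 - 16268) - 17769) = (41360 + 210)/(-19549 - 17769) = 41570/(-37318) = 41570*(-1/37318) = -20785/18659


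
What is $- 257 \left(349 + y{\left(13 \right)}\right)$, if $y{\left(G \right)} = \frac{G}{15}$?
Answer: $- \frac{1348736}{15} \approx -89916.0$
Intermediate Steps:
$y{\left(G \right)} = \frac{G}{15}$ ($y{\left(G \right)} = G \frac{1}{15} = \frac{G}{15}$)
$- 257 \left(349 + y{\left(13 \right)}\right) = - 257 \left(349 + \frac{1}{15} \cdot 13\right) = - 257 \left(349 + \frac{13}{15}\right) = \left(-257\right) \frac{5248}{15} = - \frac{1348736}{15}$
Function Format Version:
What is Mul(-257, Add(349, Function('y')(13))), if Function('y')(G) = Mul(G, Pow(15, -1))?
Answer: Rational(-1348736, 15) ≈ -89916.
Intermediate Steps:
Function('y')(G) = Mul(Rational(1, 15), G) (Function('y')(G) = Mul(G, Rational(1, 15)) = Mul(Rational(1, 15), G))
Mul(-257, Add(349, Function('y')(13))) = Mul(-257, Add(349, Mul(Rational(1, 15), 13))) = Mul(-257, Add(349, Rational(13, 15))) = Mul(-257, Rational(5248, 15)) = Rational(-1348736, 15)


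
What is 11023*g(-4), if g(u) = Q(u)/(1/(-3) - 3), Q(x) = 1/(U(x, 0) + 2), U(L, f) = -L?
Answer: -11023/20 ≈ -551.15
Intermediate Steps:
Q(x) = 1/(2 - x) (Q(x) = 1/(-x + 2) = 1/(2 - x))
g(u) = 3/(10*(-2 + u)) (g(u) = (-1/(-2 + u))/(1/(-3) - 3) = (-1/(-2 + u))/(-1/3 - 3) = (-1/(-2 + u))/(-10/3) = -(-3)/(10*(-2 + u)) = 3/(10*(-2 + u)))
11023*g(-4) = 11023*(3/(10*(-2 - 4))) = 11023*((3/10)/(-6)) = 11023*((3/10)*(-1/6)) = 11023*(-1/20) = -11023/20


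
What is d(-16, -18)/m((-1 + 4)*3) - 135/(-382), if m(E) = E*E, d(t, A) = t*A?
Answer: 13439/3438 ≈ 3.9090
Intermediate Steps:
d(t, A) = A*t
m(E) = E²
d(-16, -18)/m((-1 + 4)*3) - 135/(-382) = (-18*(-16))/(((-1 + 4)*3)²) - 135/(-382) = 288/((3*3)²) - 135*(-1/382) = 288/(9²) + 135/382 = 288/81 + 135/382 = 288*(1/81) + 135/382 = 32/9 + 135/382 = 13439/3438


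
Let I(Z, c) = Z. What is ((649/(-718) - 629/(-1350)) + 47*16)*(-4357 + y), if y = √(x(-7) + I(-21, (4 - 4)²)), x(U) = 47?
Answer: -793506721676/242325 + 182122268*√26/242325 ≈ -3.2707e+6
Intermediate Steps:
y = √26 (y = √(47 - 21) = √26 ≈ 5.0990)
((649/(-718) - 629/(-1350)) + 47*16)*(-4357 + y) = ((649/(-718) - 629/(-1350)) + 47*16)*(-4357 + √26) = ((649*(-1/718) - 629*(-1/1350)) + 752)*(-4357 + √26) = ((-649/718 + 629/1350) + 752)*(-4357 + √26) = (-106132/242325 + 752)*(-4357 + √26) = 182122268*(-4357 + √26)/242325 = -793506721676/242325 + 182122268*√26/242325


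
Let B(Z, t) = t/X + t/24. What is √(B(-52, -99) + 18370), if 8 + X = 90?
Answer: √493936102/164 ≈ 135.52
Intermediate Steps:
X = 82 (X = -8 + 90 = 82)
B(Z, t) = 53*t/984 (B(Z, t) = t/82 + t/24 = 53*t/984)
√(B(-52, -99) + 18370) = √((53/984)*(-99) + 18370) = √(-1749/328 + 18370) = √(6023611/328) = √493936102/164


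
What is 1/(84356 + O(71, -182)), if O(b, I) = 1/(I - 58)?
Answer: 240/20245439 ≈ 1.1855e-5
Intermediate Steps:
O(b, I) = 1/(-58 + I)
1/(84356 + O(71, -182)) = 1/(84356 + 1/(-58 - 182)) = 1/(84356 + 1/(-240)) = 1/(84356 - 1/240) = 1/(20245439/240) = 240/20245439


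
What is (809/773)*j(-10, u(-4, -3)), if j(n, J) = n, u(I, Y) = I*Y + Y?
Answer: -8090/773 ≈ -10.466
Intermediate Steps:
u(I, Y) = Y + I*Y
(809/773)*j(-10, u(-4, -3)) = (809/773)*(-10) = -8090/773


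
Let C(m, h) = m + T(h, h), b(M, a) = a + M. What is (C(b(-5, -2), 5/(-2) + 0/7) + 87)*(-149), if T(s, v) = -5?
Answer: -11175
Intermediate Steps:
b(M, a) = M + a
C(m, h) = -5 + m (C(m, h) = m - 5 = -5 + m)
(C(b(-5, -2), 5/(-2) + 0/7) + 87)*(-149) = ((-5 + (-5 - 2)) + 87)*(-149) = ((-5 - 7) + 87)*(-149) = (-12 + 87)*(-149) = 75*(-149) = -11175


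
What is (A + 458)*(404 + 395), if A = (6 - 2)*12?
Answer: 404294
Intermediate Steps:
A = 48 (A = 4*12 = 48)
(A + 458)*(404 + 395) = (48 + 458)*(404 + 395) = 506*799 = 404294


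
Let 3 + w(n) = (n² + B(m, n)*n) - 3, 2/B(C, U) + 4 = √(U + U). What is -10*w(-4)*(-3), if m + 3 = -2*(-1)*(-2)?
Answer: 340 + 20*I*√2 ≈ 340.0 + 28.284*I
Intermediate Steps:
m = -7 (m = -3 - 2*(-1)*(-2) = -3 + 2*(-2) = -3 - 4 = -7)
B(C, U) = 2/(-4 + √2*√U) (B(C, U) = 2/(-4 + √(U + U)) = 2/(-4 + √(2*U)) = 2/(-4 + √2*√U))
w(n) = -6 + n² + 2*n/(-4 + √2*√n) (w(n) = -3 + ((n² + (2/(-4 + √2*√n))*n) - 3) = -3 + ((n² + 2*n/(-4 + √2*√n)) - 3) = -3 + (-3 + n² + 2*n/(-4 + √2*√n)) = -6 + n² + 2*n/(-4 + √2*√n))
-10*w(-4)*(-3) = -10*(2*(-4) + (-6 + (-4)²)*(-4 + √2*√(-4)))/(-4 + √2*√(-4))*(-3) = -10*(-8 + (-6 + 16)*(-4 + √2*(2*I)))/(-4 + √2*(2*I))*(-3) = -10*(-8 + 10*(-4 + 2*I*√2))/(-4 + 2*I*√2)*(-3) = -10*(-8 + (-40 + 20*I*√2))/(-4 + 2*I*√2)*(-3) = -10*(-48 + 20*I*√2)/(-4 + 2*I*√2)*(-3) = 30*(-48 + 20*I*√2)/(-4 + 2*I*√2)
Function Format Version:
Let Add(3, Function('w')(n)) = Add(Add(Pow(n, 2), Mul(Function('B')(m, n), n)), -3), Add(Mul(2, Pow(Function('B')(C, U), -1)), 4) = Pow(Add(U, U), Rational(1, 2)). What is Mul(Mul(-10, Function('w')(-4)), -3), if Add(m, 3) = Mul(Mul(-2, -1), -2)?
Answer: Add(340, Mul(20, I, Pow(2, Rational(1, 2)))) ≈ Add(340.00, Mul(28.284, I))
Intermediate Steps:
m = -7 (m = Add(-3, Mul(Mul(-2, -1), -2)) = Add(-3, Mul(2, -2)) = Add(-3, -4) = -7)
Function('B')(C, U) = Mul(2, Pow(Add(-4, Mul(Pow(2, Rational(1, 2)), Pow(U, Rational(1, 2)))), -1)) (Function('B')(C, U) = Mul(2, Pow(Add(-4, Pow(Add(U, U), Rational(1, 2))), -1)) = Mul(2, Pow(Add(-4, Pow(Mul(2, U), Rational(1, 2))), -1)) = Mul(2, Pow(Add(-4, Mul(Pow(2, Rational(1, 2)), Pow(U, Rational(1, 2)))), -1)))
Function('w')(n) = Add(-6, Pow(n, 2), Mul(2, n, Pow(Add(-4, Mul(Pow(2, Rational(1, 2)), Pow(n, Rational(1, 2)))), -1))) (Function('w')(n) = Add(-3, Add(Add(Pow(n, 2), Mul(Mul(2, Pow(Add(-4, Mul(Pow(2, Rational(1, 2)), Pow(n, Rational(1, 2)))), -1)), n)), -3)) = Add(-3, Add(Add(Pow(n, 2), Mul(2, n, Pow(Add(-4, Mul(Pow(2, Rational(1, 2)), Pow(n, Rational(1, 2)))), -1))), -3)) = Add(-3, Add(-3, Pow(n, 2), Mul(2, n, Pow(Add(-4, Mul(Pow(2, Rational(1, 2)), Pow(n, Rational(1, 2)))), -1)))) = Add(-6, Pow(n, 2), Mul(2, n, Pow(Add(-4, Mul(Pow(2, Rational(1, 2)), Pow(n, Rational(1, 2)))), -1))))
Mul(Mul(-10, Function('w')(-4)), -3) = Mul(Mul(-10, Mul(Pow(Add(-4, Mul(Pow(2, Rational(1, 2)), Pow(-4, Rational(1, 2)))), -1), Add(Mul(2, -4), Mul(Add(-6, Pow(-4, 2)), Add(-4, Mul(Pow(2, Rational(1, 2)), Pow(-4, Rational(1, 2)))))))), -3) = Mul(Mul(-10, Mul(Pow(Add(-4, Mul(Pow(2, Rational(1, 2)), Mul(2, I))), -1), Add(-8, Mul(Add(-6, 16), Add(-4, Mul(Pow(2, Rational(1, 2)), Mul(2, I))))))), -3) = Mul(Mul(-10, Mul(Pow(Add(-4, Mul(2, I, Pow(2, Rational(1, 2)))), -1), Add(-8, Mul(10, Add(-4, Mul(2, I, Pow(2, Rational(1, 2)))))))), -3) = Mul(Mul(-10, Mul(Pow(Add(-4, Mul(2, I, Pow(2, Rational(1, 2)))), -1), Add(-8, Add(-40, Mul(20, I, Pow(2, Rational(1, 2))))))), -3) = Mul(Mul(-10, Mul(Pow(Add(-4, Mul(2, I, Pow(2, Rational(1, 2)))), -1), Add(-48, Mul(20, I, Pow(2, Rational(1, 2)))))), -3) = Mul(Mul(-10, Pow(Add(-4, Mul(2, I, Pow(2, Rational(1, 2)))), -1), Add(-48, Mul(20, I, Pow(2, Rational(1, 2))))), -3) = Mul(30, Pow(Add(-4, Mul(2, I, Pow(2, Rational(1, 2)))), -1), Add(-48, Mul(20, I, Pow(2, Rational(1, 2)))))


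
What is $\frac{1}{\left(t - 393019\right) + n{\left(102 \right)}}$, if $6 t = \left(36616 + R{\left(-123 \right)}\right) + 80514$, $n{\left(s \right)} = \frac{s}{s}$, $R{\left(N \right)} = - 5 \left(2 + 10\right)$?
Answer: $- \frac{3}{1120519} \approx -2.6773 \cdot 10^{-6}$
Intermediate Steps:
$R{\left(N \right)} = -60$ ($R{\left(N \right)} = \left(-5\right) 12 = -60$)
$n{\left(s \right)} = 1$
$t = \frac{58535}{3}$ ($t = \frac{\left(36616 - 60\right) + 80514}{6} = \frac{36556 + 80514}{6} = \frac{1}{6} \cdot 117070 = \frac{58535}{3} \approx 19512.0$)
$\frac{1}{\left(t - 393019\right) + n{\left(102 \right)}} = \frac{1}{\left(\frac{58535}{3} - 393019\right) + 1} = \frac{1}{- \frac{1120522}{3} + 1} = \frac{1}{- \frac{1120519}{3}} = - \frac{3}{1120519}$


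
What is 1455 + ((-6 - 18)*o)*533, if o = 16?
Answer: -203217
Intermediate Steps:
1455 + ((-6 - 18)*o)*533 = 1455 + ((-6 - 18)*16)*533 = 1455 - 24*16*533 = 1455 - 384*533 = 1455 - 204672 = -203217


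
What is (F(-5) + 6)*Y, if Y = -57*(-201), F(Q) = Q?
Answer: 11457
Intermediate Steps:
Y = 11457
(F(-5) + 6)*Y = (-5 + 6)*11457 = 1*11457 = 11457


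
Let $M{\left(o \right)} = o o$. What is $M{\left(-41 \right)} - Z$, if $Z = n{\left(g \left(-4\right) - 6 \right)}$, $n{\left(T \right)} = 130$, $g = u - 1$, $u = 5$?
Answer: $1551$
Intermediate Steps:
$g = 4$ ($g = 5 - 1 = 4$)
$M{\left(o \right)} = o^{2}$
$Z = 130$
$M{\left(-41 \right)} - Z = \left(-41\right)^{2} - 130 = 1681 - 130 = 1551$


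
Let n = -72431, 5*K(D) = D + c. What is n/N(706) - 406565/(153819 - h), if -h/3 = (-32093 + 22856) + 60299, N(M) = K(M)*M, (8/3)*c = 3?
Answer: -251322353893/122612946321 ≈ -2.0497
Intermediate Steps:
c = 9/8 (c = (3/8)*3 = 9/8 ≈ 1.1250)
K(D) = 9/40 + D/5 (K(D) = (D + 9/8)/5 = (9/8 + D)/5 = 9/40 + D/5)
N(M) = M*(9/40 + M/5) (N(M) = (9/40 + M/5)*M = M*(9/40 + M/5))
h = -153186 (h = -3*((-32093 + 22856) + 60299) = -3*(-9237 + 60299) = -3*51062 = -153186)
n/N(706) - 406565/(153819 - h) = -72431*20/(353*(9 + 8*706)) - 406565/(153819 - 1*(-153186)) = -72431*20/(353*(9 + 5648)) - 406565/(153819 + 153186) = -72431/((1/40)*706*5657) - 406565/307005 = -72431/1996921/20 - 406565*1/307005 = -72431*20/1996921 - 81313/61401 = -1448620/1996921 - 81313/61401 = -251322353893/122612946321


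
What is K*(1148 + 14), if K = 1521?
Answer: 1767402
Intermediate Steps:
K*(1148 + 14) = 1521*(1148 + 14) = 1521*1162 = 1767402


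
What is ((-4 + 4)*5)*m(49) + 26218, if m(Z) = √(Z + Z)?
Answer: 26218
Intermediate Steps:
m(Z) = √2*√Z (m(Z) = √(2*Z) = √2*√Z)
((-4 + 4)*5)*m(49) + 26218 = ((-4 + 4)*5)*(√2*√49) + 26218 = (0*5)*(√2*7) + 26218 = 0*(7*√2) + 26218 = 0 + 26218 = 26218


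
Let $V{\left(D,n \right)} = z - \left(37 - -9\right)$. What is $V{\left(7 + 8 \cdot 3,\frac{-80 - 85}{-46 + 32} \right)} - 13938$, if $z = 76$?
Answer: $-13908$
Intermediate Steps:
$V{\left(D,n \right)} = 30$ ($V{\left(D,n \right)} = 76 - \left(37 - -9\right) = 76 - \left(37 + 9\right) = 76 - 46 = 30$)
$V{\left(7 + 8 \cdot 3,\frac{-80 - 85}{-46 + 32} \right)} - 13938 = 30 - 13938 = -13908$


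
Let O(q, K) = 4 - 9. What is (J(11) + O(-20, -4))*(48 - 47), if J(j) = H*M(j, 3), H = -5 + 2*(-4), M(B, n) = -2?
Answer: 21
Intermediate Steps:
O(q, K) = -5
H = -13 (H = -5 - 8 = -13)
J(j) = 26 (J(j) = -13*(-2) = 26)
(J(11) + O(-20, -4))*(48 - 47) = (26 - 5)*(48 - 47) = 21*1 = 21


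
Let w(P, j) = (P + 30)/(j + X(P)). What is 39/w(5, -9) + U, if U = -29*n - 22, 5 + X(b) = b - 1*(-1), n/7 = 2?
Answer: -15292/35 ≈ -436.91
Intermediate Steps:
n = 14 (n = 7*2 = 14)
X(b) = -4 + b (X(b) = -5 + (b - 1*(-1)) = -5 + (b + 1) = -5 + (1 + b) = -4 + b)
w(P, j) = (30 + P)/(-4 + P + j) (w(P, j) = (P + 30)/(j + (-4 + P)) = (30 + P)/(-4 + P + j))
U = -428 (U = -29*14 - 22 = -406 - 22 = -428)
39/w(5, -9) + U = 39/(((30 + 5)/(-4 + 5 - 9))) - 428 = 39/((35/(-8))) - 428 = 39/((-⅛*35)) - 428 = 39/(-35/8) - 428 = 39*(-8/35) - 428 = -312/35 - 428 = -15292/35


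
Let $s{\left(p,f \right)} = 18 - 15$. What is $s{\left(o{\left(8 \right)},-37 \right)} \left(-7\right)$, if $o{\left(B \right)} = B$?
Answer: $-21$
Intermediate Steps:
$s{\left(p,f \right)} = 3$
$s{\left(o{\left(8 \right)},-37 \right)} \left(-7\right) = 3 \left(-7\right) = -21$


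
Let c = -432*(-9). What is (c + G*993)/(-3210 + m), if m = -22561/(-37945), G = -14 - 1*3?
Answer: 493019385/121780889 ≈ 4.0484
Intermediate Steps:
G = -17 (G = -14 - 3 = -17)
c = 3888
m = 22561/37945 (m = -22561*(-1/37945) = 22561/37945 ≈ 0.59457)
(c + G*993)/(-3210 + m) = (3888 - 17*993)/(-3210 + 22561/37945) = (3888 - 16881)/(-121780889/37945) = -12993*(-37945/121780889) = 493019385/121780889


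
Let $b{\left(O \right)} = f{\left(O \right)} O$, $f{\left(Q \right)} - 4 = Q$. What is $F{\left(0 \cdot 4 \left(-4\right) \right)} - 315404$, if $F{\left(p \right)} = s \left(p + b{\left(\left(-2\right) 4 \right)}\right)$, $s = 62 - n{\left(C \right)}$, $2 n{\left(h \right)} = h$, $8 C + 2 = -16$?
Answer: $-313384$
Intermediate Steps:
$C = - \frac{9}{4}$ ($C = - \frac{1}{4} + \frac{1}{8} \left(-16\right) = - \frac{1}{4} - 2 = - \frac{9}{4} \approx -2.25$)
$n{\left(h \right)} = \frac{h}{2}$
$f{\left(Q \right)} = 4 + Q$
$b{\left(O \right)} = O \left(4 + O\right)$ ($b{\left(O \right)} = \left(4 + O\right) O = O \left(4 + O\right)$)
$s = \frac{505}{8}$ ($s = 62 - \frac{1}{2} \left(- \frac{9}{4}\right) = 62 - - \frac{9}{8} = 62 + \frac{9}{8} = \frac{505}{8} \approx 63.125$)
$F{\left(p \right)} = 2020 + \frac{505 p}{8}$ ($F{\left(p \right)} = \frac{505 \left(p + \left(-2\right) 4 \left(4 - 8\right)\right)}{8} = \frac{505 \left(p - 8 \left(4 - 8\right)\right)}{8} = \frac{505 \left(p - -32\right)}{8} = \frac{505 \left(p + 32\right)}{8} = \frac{505 \left(32 + p\right)}{8} = 2020 + \frac{505 p}{8}$)
$F{\left(0 \cdot 4 \left(-4\right) \right)} - 315404 = \left(2020 + \frac{505 \cdot 0 \cdot 4 \left(-4\right)}{8}\right) - 315404 = \left(2020 + \frac{505 \cdot 0 \left(-4\right)}{8}\right) - 315404 = \left(2020 + \frac{505}{8} \cdot 0\right) - 315404 = \left(2020 + 0\right) - 315404 = 2020 - 315404 = -313384$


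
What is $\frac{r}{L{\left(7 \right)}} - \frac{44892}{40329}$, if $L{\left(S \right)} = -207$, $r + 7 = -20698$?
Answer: $\frac{91746589}{927567} \approx 98.911$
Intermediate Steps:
$r = -20705$ ($r = -7 - 20698 = -20705$)
$\frac{r}{L{\left(7 \right)}} - \frac{44892}{40329} = - \frac{20705}{-207} - \frac{44892}{40329} = \left(-20705\right) \left(- \frac{1}{207}\right) - \frac{4988}{4481} = \frac{20705}{207} - \frac{4988}{4481} = \frac{91746589}{927567}$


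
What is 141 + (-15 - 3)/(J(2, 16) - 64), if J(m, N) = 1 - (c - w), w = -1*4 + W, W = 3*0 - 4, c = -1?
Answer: 4944/35 ≈ 141.26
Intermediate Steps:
W = -4 (W = 0 - 4 = -4)
w = -8 (w = -1*4 - 4 = -4 - 4 = -8)
J(m, N) = -6 (J(m, N) = 1 - (-1 - 1*(-8)) = 1 - (-1 + 8) = 1 - 1*7 = 1 - 7 = -6)
141 + (-15 - 3)/(J(2, 16) - 64) = 141 + (-15 - 3)/(-6 - 64) = 141 - 18/(-70) = 141 - 18*(-1/70) = 141 + 9/35 = 4944/35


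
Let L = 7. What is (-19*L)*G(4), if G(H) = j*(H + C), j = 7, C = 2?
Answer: -5586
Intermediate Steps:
G(H) = 14 + 7*H (G(H) = 7*(H + 2) = 7*(2 + H) = 14 + 7*H)
(-19*L)*G(4) = (-19*7)*(14 + 7*4) = -133*(14 + 28) = -133*42 = -5586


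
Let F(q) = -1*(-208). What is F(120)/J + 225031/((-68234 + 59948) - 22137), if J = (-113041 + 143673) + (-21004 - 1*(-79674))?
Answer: -10044695189/1358417373 ≈ -7.3944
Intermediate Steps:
J = 89302 (J = 30632 + (-21004 + 79674) = 30632 + 58670 = 89302)
F(q) = 208
F(120)/J + 225031/((-68234 + 59948) - 22137) = 208/89302 + 225031/((-68234 + 59948) - 22137) = 208*(1/89302) + 225031/(-8286 - 22137) = 104/44651 + 225031/(-30423) = 104/44651 + 225031*(-1/30423) = 104/44651 - 225031/30423 = -10044695189/1358417373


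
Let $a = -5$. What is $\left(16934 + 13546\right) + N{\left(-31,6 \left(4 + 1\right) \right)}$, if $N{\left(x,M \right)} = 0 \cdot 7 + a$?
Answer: $30475$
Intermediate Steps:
$N{\left(x,M \right)} = -5$ ($N{\left(x,M \right)} = 0 \cdot 7 - 5 = 0 - 5 = -5$)
$\left(16934 + 13546\right) + N{\left(-31,6 \left(4 + 1\right) \right)} = \left(16934 + 13546\right) - 5 = 30480 - 5 = 30475$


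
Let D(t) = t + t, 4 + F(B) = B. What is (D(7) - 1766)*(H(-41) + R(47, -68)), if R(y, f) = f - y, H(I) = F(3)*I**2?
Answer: 3146592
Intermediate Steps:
F(B) = -4 + B
D(t) = 2*t
H(I) = -I**2 (H(I) = (-4 + 3)*I**2 = -I**2)
(D(7) - 1766)*(H(-41) + R(47, -68)) = (2*7 - 1766)*(-1*(-41)**2 + (-68 - 1*47)) = (14 - 1766)*(-1*1681 + (-68 - 47)) = -1752*(-1681 - 115) = -1752*(-1796) = 3146592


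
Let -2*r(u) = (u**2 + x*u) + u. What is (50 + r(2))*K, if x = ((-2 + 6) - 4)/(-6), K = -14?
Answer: -658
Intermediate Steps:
x = 0 (x = (4 - 4)*(-1/6) = 0*(-1/6) = 0)
r(u) = -u/2 - u**2/2 (r(u) = -((u**2 + 0*u) + u)/2 = -((u**2 + 0) + u)/2 = -(u**2 + u)/2 = -(u + u**2)/2 = -u/2 - u**2/2)
(50 + r(2))*K = (50 - 1/2*2*(1 + 2))*(-14) = (50 - 1/2*2*3)*(-14) = (50 - 3)*(-14) = 47*(-14) = -658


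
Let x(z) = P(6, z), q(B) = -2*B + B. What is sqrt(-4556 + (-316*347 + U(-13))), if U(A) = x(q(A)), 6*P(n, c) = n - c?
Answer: I*sqrt(4111530)/6 ≈ 337.95*I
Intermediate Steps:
q(B) = -B
P(n, c) = -c/6 + n/6 (P(n, c) = (n - c)/6 = -c/6 + n/6)
x(z) = 1 - z/6 (x(z) = -z/6 + (1/6)*6 = -z/6 + 1 = 1 - z/6)
U(A) = 1 + A/6 (U(A) = 1 - (-1)*A/6 = 1 + A/6)
sqrt(-4556 + (-316*347 + U(-13))) = sqrt(-4556 + (-316*347 + (1 + (1/6)*(-13)))) = sqrt(-4556 + (-109652 + (1 - 13/6))) = sqrt(-4556 + (-109652 - 7/6)) = sqrt(-4556 - 657919/6) = sqrt(-685255/6) = I*sqrt(4111530)/6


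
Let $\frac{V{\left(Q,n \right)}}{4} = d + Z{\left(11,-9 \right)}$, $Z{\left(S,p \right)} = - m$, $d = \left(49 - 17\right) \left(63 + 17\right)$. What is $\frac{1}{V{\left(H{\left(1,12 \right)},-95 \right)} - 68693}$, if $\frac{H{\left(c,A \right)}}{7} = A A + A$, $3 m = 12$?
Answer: $- \frac{1}{58469} \approx -1.7103 \cdot 10^{-5}$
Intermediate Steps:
$m = 4$ ($m = \frac{1}{3} \cdot 12 = 4$)
$d = 2560$ ($d = 32 \cdot 80 = 2560$)
$Z{\left(S,p \right)} = -4$ ($Z{\left(S,p \right)} = \left(-1\right) 4 = -4$)
$H{\left(c,A \right)} = 7 A + 7 A^{2}$ ($H{\left(c,A \right)} = 7 \left(A A + A\right) = 7 \left(A^{2} + A\right) = 7 \left(A + A^{2}\right) = 7 A + 7 A^{2}$)
$V{\left(Q,n \right)} = 10224$ ($V{\left(Q,n \right)} = 4 \left(2560 - 4\right) = 4 \cdot 2556 = 10224$)
$\frac{1}{V{\left(H{\left(1,12 \right)},-95 \right)} - 68693} = \frac{1}{10224 - 68693} = \frac{1}{-58469} = - \frac{1}{58469}$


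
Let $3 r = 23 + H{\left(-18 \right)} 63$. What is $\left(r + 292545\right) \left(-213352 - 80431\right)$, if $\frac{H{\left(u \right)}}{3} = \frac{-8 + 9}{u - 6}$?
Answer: $- \frac{2062709493383}{24} \approx -8.5946 \cdot 10^{10}$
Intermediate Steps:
$H{\left(u \right)} = \frac{3}{-6 + u}$ ($H{\left(u \right)} = 3 \frac{-8 + 9}{u - 6} = 3 \cdot 1 \frac{1}{-6 + u} = \frac{3}{-6 + u}$)
$r = \frac{121}{24}$ ($r = \frac{23 + \frac{3}{-6 - 18} \cdot 63}{3} = \frac{23 + \frac{3}{-24} \cdot 63}{3} = \frac{23 + 3 \left(- \frac{1}{24}\right) 63}{3} = \frac{23 - \frac{63}{8}}{3} = \frac{1}{3} \cdot \frac{121}{8} = \frac{121}{24} \approx 5.0417$)
$\left(r + 292545\right) \left(-213352 - 80431\right) = \left(\frac{121}{24} + 292545\right) \left(-213352 - 80431\right) = \frac{7021201}{24} \left(-293783\right) = - \frac{2062709493383}{24}$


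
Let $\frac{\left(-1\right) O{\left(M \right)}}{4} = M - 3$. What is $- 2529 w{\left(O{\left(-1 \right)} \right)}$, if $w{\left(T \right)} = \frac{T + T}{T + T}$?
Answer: $-2529$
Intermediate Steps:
$O{\left(M \right)} = 12 - 4 M$ ($O{\left(M \right)} = - 4 \left(M - 3\right) = - 4 \left(-3 + M\right) = 12 - 4 M$)
$w{\left(T \right)} = 1$ ($w{\left(T \right)} = \frac{2 T}{2 T} = 2 T \frac{1}{2 T} = 1$)
$- 2529 w{\left(O{\left(-1 \right)} \right)} = \left(-2529\right) 1 = -2529$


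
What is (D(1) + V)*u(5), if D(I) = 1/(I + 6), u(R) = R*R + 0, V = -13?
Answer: -2250/7 ≈ -321.43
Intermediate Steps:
u(R) = R**2 (u(R) = R**2 + 0 = R**2)
D(I) = 1/(6 + I)
(D(1) + V)*u(5) = (1/(6 + 1) - 13)*5**2 = (1/7 - 13)*25 = -90/7*25 = -2250/7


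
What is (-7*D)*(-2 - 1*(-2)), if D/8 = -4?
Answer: 0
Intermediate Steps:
D = -32 (D = 8*(-4) = -32)
(-7*D)*(-2 - 1*(-2)) = (-7*(-32))*(-2 - 1*(-2)) = 224*(-2 + 2) = 224*0 = 0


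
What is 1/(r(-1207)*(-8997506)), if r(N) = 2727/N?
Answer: 1207/24536198862 ≈ 4.9193e-8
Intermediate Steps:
1/(r(-1207)*(-8997506)) = 1/((2727/(-1207))*(-8997506)) = -1/8997506/(2727*(-1/1207)) = -1/8997506/(-2727/1207) = -1207/2727*(-1/8997506) = 1207/24536198862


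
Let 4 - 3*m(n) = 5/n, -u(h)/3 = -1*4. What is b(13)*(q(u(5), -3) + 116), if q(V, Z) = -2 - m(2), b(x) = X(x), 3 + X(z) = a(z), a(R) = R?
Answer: 1135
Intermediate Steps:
u(h) = 12 (u(h) = -(-3)*4 = -3*(-4) = 12)
X(z) = -3 + z
b(x) = -3 + x
m(n) = 4/3 - 5/(3*n)
q(V, Z) = -5/2 (q(V, Z) = -2 - (-5 + 4*2)/(3*2) = -2 - (-5 + 8)/(3*2) = -2 - 3/(3*2) = -2 - 1*1/2 = -2 - 1/2 = -5/2)
b(13)*(q(u(5), -3) + 116) = (-3 + 13)*(-5/2 + 116) = 10*(227/2) = 1135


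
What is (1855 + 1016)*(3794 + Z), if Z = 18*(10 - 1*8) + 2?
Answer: 11001672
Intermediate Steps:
Z = 38 (Z = 18*(10 - 8) + 2 = 18*2 + 2 = 36 + 2 = 38)
(1855 + 1016)*(3794 + Z) = (1855 + 1016)*(3794 + 38) = 2871*3832 = 11001672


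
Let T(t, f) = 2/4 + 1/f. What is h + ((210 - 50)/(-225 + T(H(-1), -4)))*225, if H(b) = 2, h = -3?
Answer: -146697/899 ≈ -163.18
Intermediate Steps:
T(t, f) = ½ + 1/f (T(t, f) = 2*(¼) + 1/f = ½ + 1/f)
h + ((210 - 50)/(-225 + T(H(-1), -4)))*225 = -3 + ((210 - 50)/(-225 + (½)*(2 - 4)/(-4)))*225 = -3 + (160/(-225 + (½)*(-¼)*(-2)))*225 = -3 + (160/(-225 + ¼))*225 = -3 + (160/(-899/4))*225 = -3 + (160*(-4/899))*225 = -3 - 640/899*225 = -3 - 144000/899 = -146697/899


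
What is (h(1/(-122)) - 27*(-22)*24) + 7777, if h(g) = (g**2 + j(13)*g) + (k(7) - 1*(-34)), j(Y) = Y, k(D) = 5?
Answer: 328518063/14884 ≈ 22072.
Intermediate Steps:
h(g) = 39 + g**2 + 13*g (h(g) = (g**2 + 13*g) + (5 - 1*(-34)) = (g**2 + 13*g) + (5 + 34) = (g**2 + 13*g) + 39 = 39 + g**2 + 13*g)
(h(1/(-122)) - 27*(-22)*24) + 7777 = ((39 + (1/(-122))**2 + 13/(-122)) - 27*(-22)*24) + 7777 = ((39 + (-1/122)**2 + 13*(-1/122)) + 594*24) + 7777 = ((39 + 1/14884 - 13/122) + 14256) + 7777 = (578891/14884 + 14256) + 7777 = 212765195/14884 + 7777 = 328518063/14884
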